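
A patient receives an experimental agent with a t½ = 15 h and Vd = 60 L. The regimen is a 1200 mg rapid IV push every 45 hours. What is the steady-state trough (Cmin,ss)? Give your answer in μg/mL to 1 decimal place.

2.9 μg/mL

τ = 45 h = 3 half-lives, so f = (1/2)^3 = 0.125.
At steady state, R = 1/(1 − 0.125) = 8/7.
Single-dose peak C₀ = D/Vd = 1200/60 = 20 μg/mL.
Steady-state peak Cmax,ss = C₀·R = 20 × 8/7 ≈ 22.857 μg/mL.
Steady-state trough Cmin,ss = Cmax,ss·f ≈ 22.857 × 0.125 ≈ 2.857 μg/mL.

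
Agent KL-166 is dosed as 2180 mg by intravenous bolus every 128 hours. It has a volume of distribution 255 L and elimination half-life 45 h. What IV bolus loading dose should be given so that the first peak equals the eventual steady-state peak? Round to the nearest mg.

2533 mg

f = (1/2)^(128/45) ≈ 0.139231; accumulation ratio R = 1/(1−f) ≈ 1.16175.
Loading dose to hit Cmax,ss on first dose: D_load = D_maint·R ≈ 2180 × 1.16175 ≈ 2532.62 mg.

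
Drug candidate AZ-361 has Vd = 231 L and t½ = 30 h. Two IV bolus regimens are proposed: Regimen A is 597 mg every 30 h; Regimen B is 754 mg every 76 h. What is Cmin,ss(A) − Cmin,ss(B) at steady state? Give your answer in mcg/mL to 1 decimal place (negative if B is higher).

1.9 mcg/mL

Regimen A: f = (1/2)^(30/30) ≈ 0.5000; Cmin,ss = (597/231)·f/(1−f) ≈ 2.584 mcg/mL.
Regimen B: f = (1/2)^(76/30) ≈ 0.1727; Cmin,ss = (754/231)·f/(1−f) ≈ 0.681 mcg/mL.
Difference ≈ 2.584 − 0.681 ≈ 1.903 mcg/mL.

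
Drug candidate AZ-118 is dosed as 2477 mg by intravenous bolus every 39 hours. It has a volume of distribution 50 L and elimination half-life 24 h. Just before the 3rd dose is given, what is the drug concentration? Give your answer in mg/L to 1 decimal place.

21.3 mg/L

f = (1/2)^(τ/t½) = (1/2)^(39/24) ≈ 0.3242.
C₀ = D/Vd = 2477/50 ≈ 49.540 mg/L.
Before the 3rd dose, 2 doses have been given. Superposition: Cmin = C₀·(f + f²).
≈ 49.540 × (0.3242 + 0.1051) ≈ 49.540 × 0.4293 ≈ 21.268 mg/L.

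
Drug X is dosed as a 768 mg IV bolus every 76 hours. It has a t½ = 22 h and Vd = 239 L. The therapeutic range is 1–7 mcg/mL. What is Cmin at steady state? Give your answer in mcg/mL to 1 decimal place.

τ/t½ = 76/22 ≈ 3.4545, so fraction remaining f = (1/2)^(76/22) ≈ 0.0912.
At steady state, accumulation factor R = 1/(1 − e^(−kτ)) ≈ 1.1004.
Single-dose peak C₀ = D/Vd = 768/239 ≈ 3.213 mcg/mL.
Cmax,ss = C₀/(1 − f) ≈ 3.213/0.9088 ≈ 3.535 mcg/mL.
One interval later, Cmin,ss = Cmax,ss·e^(−kτ) ≈ 3.535 × 0.0912 ≈ 0.322 mcg/mL.
Trough 0.3 mcg/mL vs MEC 1 mcg/mL: subtherapeutic.

0.3 mcg/mL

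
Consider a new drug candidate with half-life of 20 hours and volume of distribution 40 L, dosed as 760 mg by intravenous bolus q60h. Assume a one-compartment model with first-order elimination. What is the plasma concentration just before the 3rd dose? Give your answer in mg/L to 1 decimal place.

2.7 mg/L

f = (1/2)^(τ/t½) = (1/2)^(60/20) ≈ 0.1250.
C₀ = D/Vd = 760/40 ≈ 19.000 mg/L.
Before the 3rd dose, 2 doses have been given. Superposition: Cmin = C₀·(f + f²).
≈ 19.000 × (0.1250 + 0.0156) ≈ 19.000 × 0.1406 ≈ 2.671 mg/L.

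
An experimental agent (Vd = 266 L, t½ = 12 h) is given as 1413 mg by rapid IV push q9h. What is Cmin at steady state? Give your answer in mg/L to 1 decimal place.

7.8 mg/L

k = ln2/t½ = ln2/12 ≈ 0.057762 h⁻¹; fraction remaining f = e^(−kτ) = e^(−0.057762×9) ≈ 0.5946.
At steady state, accumulation factor R = 1/(1 − e^(−kτ)) ≈ 2.4667.
Single-dose peak C₀ = D/Vd = 1413/266 ≈ 5.312 mg/L.
Steady-state peak Cmax,ss = C₀·R ≈ 5.312 × 2.4667 ≈ 13.103 mg/L.
One interval later, Cmin,ss = Cmax,ss·e^(−kτ) ≈ 13.103 × 0.5946 ≈ 7.791 mg/L.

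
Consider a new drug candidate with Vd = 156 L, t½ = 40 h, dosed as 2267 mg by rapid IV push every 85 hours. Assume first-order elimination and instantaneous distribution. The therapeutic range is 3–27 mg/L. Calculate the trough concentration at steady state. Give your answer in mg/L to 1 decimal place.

τ/t½ = 85/40 ≈ 2.125, so fraction remaining f = (1/2)^(85/40) ≈ 0.2293.
Accumulation ratio R = 1/(1 − f) ≈ 1/0.7707 ≈ 1.2975.
Single-dose peak C₀ = D/Vd = 2267/156 ≈ 14.532 mg/L.
Cmax,ss = C₀/(1 − f) ≈ 14.532/0.7707 ≈ 18.856 mg/L.
One interval later, Cmin,ss = Cmax,ss·e^(−kτ) ≈ 18.856 × 0.2293 ≈ 4.324 mg/L.
Trough 4.3 mg/L vs MEC 3 mg/L: adequate.

4.3 mg/L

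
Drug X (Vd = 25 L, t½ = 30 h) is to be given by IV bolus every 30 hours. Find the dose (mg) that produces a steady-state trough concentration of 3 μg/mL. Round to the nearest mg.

75 mg

τ/t½ = 30/30 ≈ 1, so f = (1/2)^(30/30) ≈ 0.500000.
Cmin,ss = (D/Vd)·f/(1−f), so D = Cmin,ss·Vd·(1−f)/f.
D = 3 × 25 × (1−f)/f ≈ 3 × 25 × 1.00000 ≈ 75.00 mg.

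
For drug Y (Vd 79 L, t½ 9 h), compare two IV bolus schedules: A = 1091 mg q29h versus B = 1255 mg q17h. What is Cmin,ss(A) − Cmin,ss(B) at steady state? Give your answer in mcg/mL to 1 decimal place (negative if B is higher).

-4.2 mcg/mL

Regimen A: f = (1/2)^(29/9) ≈ 0.1072; Cmin,ss = (1091/79)·f/(1−f) ≈ 1.658 mcg/mL.
Regimen B: f = (1/2)^(17/9) ≈ 0.2700; Cmin,ss = (1255/79)·f/(1−f) ≈ 5.876 mcg/mL.
Difference ≈ 1.658 − 5.876 ≈ -4.218 mcg/mL.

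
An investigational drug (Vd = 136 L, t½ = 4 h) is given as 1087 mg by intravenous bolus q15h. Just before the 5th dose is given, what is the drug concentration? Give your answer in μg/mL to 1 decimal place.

0.6 μg/mL

f = (1/2)^(τ/t½) = (1/2)^(15/4) ≈ 0.0743.
C₀ = D/Vd = 1087/136 ≈ 7.993 μg/mL.
Before the 5th dose, 4 doses have been given. Superposition: Cmin = C₀·(f + f² + … + f^4).
≈ 7.993 × (0.0743 + 0.0055 + 0.0004 + 0.0000) ≈ 7.993 × 0.0802 ≈ 0.641 μg/mL.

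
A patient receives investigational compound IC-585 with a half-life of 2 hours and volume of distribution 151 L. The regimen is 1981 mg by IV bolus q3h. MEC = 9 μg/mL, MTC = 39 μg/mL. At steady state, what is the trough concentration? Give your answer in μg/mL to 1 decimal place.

k = ln2/t½ = ln2/2 ≈ 0.346574 h⁻¹; fraction remaining f = e^(−kτ) = e^(−0.346574×3) ≈ 0.3536.
At steady state, accumulation factor R = 1/(1 − e^(−kτ)) ≈ 1.5470.
Single-dose peak C₀ = D/Vd = 1981/151 ≈ 13.119 μg/mL.
Cmax,ss = C₀/(1 − f) ≈ 13.119/0.6464 ≈ 20.295 μg/mL.
One interval later, Cmin,ss = Cmax,ss·e^(−kτ) ≈ 20.295 × 0.3536 ≈ 7.176 μg/mL.
Trough 7.2 μg/mL vs MEC 9 μg/mL: subtherapeutic.

7.2 μg/mL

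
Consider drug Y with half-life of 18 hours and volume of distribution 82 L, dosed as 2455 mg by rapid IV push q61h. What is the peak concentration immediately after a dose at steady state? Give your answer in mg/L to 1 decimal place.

k = ln2/t½ = ln2/18 ≈ 0.038508 h⁻¹; fraction remaining f = e^(−kτ) = e^(−0.038508×61) ≈ 0.0955.
Accumulation ratio R = 1/(1 − f) ≈ 1/0.9045 ≈ 1.1056.
Single-dose peak C₀ = D/Vd = 2455/82 ≈ 29.939 mg/L.
Steady-state peak Cmax,ss = C₀·R ≈ 29.939 × 1.1056 ≈ 33.101 mg/L.

33.1 mg/L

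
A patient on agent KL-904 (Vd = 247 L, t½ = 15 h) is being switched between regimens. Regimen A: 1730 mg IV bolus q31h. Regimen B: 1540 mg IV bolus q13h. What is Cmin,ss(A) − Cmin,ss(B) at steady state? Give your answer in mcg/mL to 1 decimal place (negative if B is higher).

-5.4 mcg/mL

Regimen A: f = (1/2)^(31/15) ≈ 0.2387; Cmin,ss = (1730/247)·f/(1−f) ≈ 2.196 mcg/mL.
Regimen B: f = (1/2)^(13/15) ≈ 0.5484; Cmin,ss = (1540/247)·f/(1−f) ≈ 7.571 mcg/mL.
Difference ≈ 2.196 − 7.571 ≈ -5.375 mcg/mL.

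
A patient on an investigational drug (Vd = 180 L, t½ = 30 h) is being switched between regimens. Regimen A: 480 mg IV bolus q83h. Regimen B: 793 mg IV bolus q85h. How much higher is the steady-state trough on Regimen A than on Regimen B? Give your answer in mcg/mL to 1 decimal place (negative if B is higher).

Regimen A: f = (1/2)^(83/30) ≈ 0.1469; Cmin,ss = (480/180)·f/(1−f) ≈ 0.459 mcg/mL.
Regimen B: f = (1/2)^(85/30) ≈ 0.1403; Cmin,ss = (793/180)·f/(1−f) ≈ 0.719 mcg/mL.
Difference ≈ 0.459 − 0.719 ≈ -0.260 mcg/mL.

-0.3 mcg/mL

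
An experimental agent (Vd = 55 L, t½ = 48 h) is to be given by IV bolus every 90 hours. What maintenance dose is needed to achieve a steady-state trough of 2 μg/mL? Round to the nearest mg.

293 mg

τ/t½ = 90/48 ≈ 1.875, so f = (1/2)^(90/48) ≈ 0.272627.
Cmin,ss = (D/Vd)·f/(1−f), so D = Cmin,ss·Vd·(1−f)/f.
D = 2 × 55 × (1−f)/f ≈ 2 × 55 × 2.66802 ≈ 293.48 mg.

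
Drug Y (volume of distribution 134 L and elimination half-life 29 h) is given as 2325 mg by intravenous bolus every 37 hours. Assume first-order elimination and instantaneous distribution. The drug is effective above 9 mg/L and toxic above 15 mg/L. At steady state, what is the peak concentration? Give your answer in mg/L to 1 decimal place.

Over one 37-h interval, 37/29 ≈ 1.2759 half-lives elapse, leaving f ≈ 0.4130 of each dose.
At steady state, accumulation factor R = 1/(1 − e^(−kτ)) ≈ 1.7036.
Single-dose peak C₀ = D/Vd = 2325/134 ≈ 17.351 mg/L.
Cmax,ss = C₀/(1 − f) ≈ 17.351/0.5870 ≈ 29.559 mg/L.
Peak 29.6 mg/L vs MTC 15 mg/L: exceeds toxic threshold.

29.6 mg/L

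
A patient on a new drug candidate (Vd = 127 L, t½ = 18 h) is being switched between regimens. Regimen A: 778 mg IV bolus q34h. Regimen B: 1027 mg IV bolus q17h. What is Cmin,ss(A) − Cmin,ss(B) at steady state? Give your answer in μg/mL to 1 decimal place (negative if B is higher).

-6.5 μg/mL

Regimen A: f = (1/2)^(34/18) ≈ 0.2700; Cmin,ss = (778/127)·f/(1−f) ≈ 2.266 μg/mL.
Regimen B: f = (1/2)^(17/18) ≈ 0.5196; Cmin,ss = (1027/127)·f/(1−f) ≈ 8.746 μg/mL.
Difference ≈ 2.266 − 8.746 ≈ -6.480 μg/mL.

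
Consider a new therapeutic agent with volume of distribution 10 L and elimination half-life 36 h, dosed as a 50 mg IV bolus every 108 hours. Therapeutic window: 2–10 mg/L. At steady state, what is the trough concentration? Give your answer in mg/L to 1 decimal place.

0.7 mg/L

τ = 108 h = 3 half-lives, so f = (1/2)^3 = 0.125.
Accumulation ratio R = 1/(1 − f) = 1/0.875 = 8/7.
Single-dose peak C₀ = D/Vd = 50/10 = 5 mg/L.
Steady-state peak Cmax,ss = C₀·R = 5 × 8/7 ≈ 5.714 mg/L.
Steady-state trough Cmin,ss = Cmax,ss·f ≈ 5.714 × 0.125 ≈ 0.714 mg/L.
Trough 0.7 mg/L vs MEC 2 mg/L: subtherapeutic.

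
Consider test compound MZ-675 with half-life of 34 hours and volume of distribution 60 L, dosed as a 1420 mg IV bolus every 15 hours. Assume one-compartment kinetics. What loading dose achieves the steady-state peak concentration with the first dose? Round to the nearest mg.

f = (1/2)^(15/34) ≈ 0.736534; accumulation ratio R = 1/(1−f) ≈ 3.79556.
Loading dose to hit Cmax,ss on first dose: D_load = D_maint·R ≈ 1420 × 3.79556 ≈ 5389.70 mg.

5390 mg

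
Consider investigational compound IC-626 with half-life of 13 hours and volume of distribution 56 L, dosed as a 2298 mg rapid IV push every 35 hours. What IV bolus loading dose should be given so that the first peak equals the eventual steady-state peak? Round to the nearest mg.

2719 mg

f = (1/2)^(35/13) ≈ 0.154716; accumulation ratio R = 1/(1−f) ≈ 1.18303.
Loading dose to hit Cmax,ss on first dose: D_load = D_maint·R ≈ 2298 × 1.18303 ≈ 2718.60 mg.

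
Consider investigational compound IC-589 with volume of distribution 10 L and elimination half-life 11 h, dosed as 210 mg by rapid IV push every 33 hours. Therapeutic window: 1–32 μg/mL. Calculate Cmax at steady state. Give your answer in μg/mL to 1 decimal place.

24.0 μg/mL

τ = 33 h = 3 half-lives, so f = (1/2)^3 = 0.125.
At steady state, R = 1/(1 − 0.125) = 8/7.
Single-dose peak C₀ = D/Vd = 210/10 = 21 μg/mL.
Steady-state peak Cmax,ss = C₀·R = 21 × 8/7 ≈ 24.000 μg/mL.
Peak 24.0 μg/mL vs MTC 32 μg/mL: below toxic threshold.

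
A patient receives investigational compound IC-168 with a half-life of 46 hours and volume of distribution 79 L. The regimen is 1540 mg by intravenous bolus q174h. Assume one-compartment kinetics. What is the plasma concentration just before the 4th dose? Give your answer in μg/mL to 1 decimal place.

f = (1/2)^(τ/t½) = (1/2)^(174/46) ≈ 0.0727.
C₀ = D/Vd = 1540/79 ≈ 19.494 μg/mL.
Before the 4th dose, 3 doses have been given. Superposition: Cmin = C₀·(f + f² + … + f^3).
≈ 19.494 × (0.0727 + 0.0053 + 0.0004) ≈ 19.494 × 0.0784 ≈ 1.528 μg/mL.

1.5 μg/mL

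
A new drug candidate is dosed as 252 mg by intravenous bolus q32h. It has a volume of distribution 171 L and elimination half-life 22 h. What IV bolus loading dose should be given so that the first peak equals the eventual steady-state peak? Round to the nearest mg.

397 mg

f = (1/2)^(32/22) ≈ 0.364870; accumulation ratio R = 1/(1−f) ≈ 1.57448.
Loading dose to hit Cmax,ss on first dose: D_load = D_maint·R ≈ 252 × 1.57448 ≈ 396.77 mg.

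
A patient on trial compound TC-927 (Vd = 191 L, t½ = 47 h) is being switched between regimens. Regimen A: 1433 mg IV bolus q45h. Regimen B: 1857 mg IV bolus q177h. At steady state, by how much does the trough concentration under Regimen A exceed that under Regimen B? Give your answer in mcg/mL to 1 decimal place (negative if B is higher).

Regimen A: f = (1/2)^(45/47) ≈ 0.5150; Cmin,ss = (1433/191)·f/(1−f) ≈ 7.967 mcg/mL.
Regimen B: f = (1/2)^(177/47) ≈ 0.0735; Cmin,ss = (1857/191)·f/(1−f) ≈ 0.771 mcg/mL.
Difference ≈ 7.967 − 0.771 ≈ 7.196 mcg/mL.

7.2 mcg/mL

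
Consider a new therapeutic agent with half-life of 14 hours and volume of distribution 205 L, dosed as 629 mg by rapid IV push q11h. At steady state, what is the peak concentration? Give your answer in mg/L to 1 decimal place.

Over one 11-h interval, 11/14 ≈ 0.78571 half-lives elapse, leaving f ≈ 0.5801 of each dose.
Accumulation ratio R = 1/(1 − f) ≈ 1/0.4199 ≈ 2.3815.
Single-dose peak C₀ = D/Vd = 629/205 ≈ 3.068 mg/L.
Steady-state peak Cmax,ss = C₀·R ≈ 3.068 × 2.3815 ≈ 7.306 mg/L.

7.3 mg/L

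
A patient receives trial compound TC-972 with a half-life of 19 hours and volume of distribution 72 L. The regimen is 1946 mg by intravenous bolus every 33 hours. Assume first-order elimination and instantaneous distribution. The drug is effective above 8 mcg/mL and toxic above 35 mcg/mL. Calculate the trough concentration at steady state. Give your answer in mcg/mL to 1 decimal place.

11.6 mcg/mL

τ/t½ = 33/19 ≈ 1.7368, so fraction remaining f = (1/2)^(33/19) ≈ 0.3000.
Accumulation ratio R = 1/(1 − f) ≈ 1/0.7000 ≈ 1.4286.
Each bolus raises the concentration by D/Vd = 1946/72 ≈ 27.028 mcg/mL.
Steady-state peak Cmax,ss = C₀·R ≈ 27.028 × 1.4286 ≈ 38.612 mcg/mL.
One interval later, Cmin,ss = Cmax,ss·e^(−kτ) ≈ 38.612 × 0.3000 ≈ 11.584 mcg/mL.
Trough 11.6 mcg/mL vs MEC 8 mcg/mL: adequate.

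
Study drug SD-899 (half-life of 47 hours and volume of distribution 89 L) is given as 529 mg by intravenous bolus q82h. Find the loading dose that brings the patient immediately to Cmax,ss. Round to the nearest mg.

754 mg

f = (1/2)^(82/47) ≈ 0.298400; accumulation ratio R = 1/(1−f) ≈ 1.42531.
Loading dose to hit Cmax,ss on first dose: D_load = D_maint·R ≈ 529 × 1.42531 ≈ 753.99 mg.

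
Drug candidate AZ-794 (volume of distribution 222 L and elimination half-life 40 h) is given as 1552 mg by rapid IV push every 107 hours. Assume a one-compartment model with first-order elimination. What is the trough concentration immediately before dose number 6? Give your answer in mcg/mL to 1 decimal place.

f = (1/2)^(τ/t½) = (1/2)^(107/40) ≈ 0.1566.
C₀ = D/Vd = 1552/222 ≈ 6.991 mcg/mL.
Before the 6th dose, 5 doses have been given. Superposition: Cmin = C₀·(f + f² + … + f^5).
≈ 6.991 × (0.1566 + 0.0245 + 0.0038 + 0.0006 + 0.0001) ≈ 6.991 × 0.1856 ≈ 1.298 mcg/mL.

1.3 mcg/mL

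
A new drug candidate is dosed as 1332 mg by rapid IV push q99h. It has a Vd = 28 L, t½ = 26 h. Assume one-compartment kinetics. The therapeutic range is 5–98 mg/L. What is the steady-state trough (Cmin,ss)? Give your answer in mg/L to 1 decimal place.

k = ln2/t½ = ln2/26 ≈ 0.026660 h⁻¹; fraction remaining f = e^(−kτ) = e^(−0.026660×99) ≈ 0.0714.
Accumulation ratio R = 1/(1 − f) ≈ 1/0.9286 ≈ 1.0769.
Single-dose peak C₀ = D/Vd = 1332/28 ≈ 47.571 mg/L.
Steady-state peak Cmax,ss = C₀·R ≈ 47.571 × 1.0769 ≈ 51.229 mg/L.
One interval later, Cmin,ss = Cmax,ss·e^(−kτ) ≈ 51.229 × 0.0714 ≈ 3.658 mg/L.
Trough 3.7 mg/L vs MEC 5 mg/L: subtherapeutic.

3.7 mg/L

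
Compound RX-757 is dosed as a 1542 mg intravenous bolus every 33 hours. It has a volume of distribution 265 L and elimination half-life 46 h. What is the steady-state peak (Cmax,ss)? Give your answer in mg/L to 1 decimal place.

14.9 mg/L

k = ln2/t½ = ln2/46 ≈ 0.015068 h⁻¹; fraction remaining f = e^(−kτ) = e^(−0.015068×33) ≈ 0.6082.
At steady state, accumulation factor R = 1/(1 − e^(−kτ)) ≈ 2.5523.
Each bolus raises the concentration by D/Vd = 1542/265 ≈ 5.819 mg/L.
Cmax,ss = C₀/(1 − f) ≈ 5.819/0.3918 ≈ 14.852 mg/L.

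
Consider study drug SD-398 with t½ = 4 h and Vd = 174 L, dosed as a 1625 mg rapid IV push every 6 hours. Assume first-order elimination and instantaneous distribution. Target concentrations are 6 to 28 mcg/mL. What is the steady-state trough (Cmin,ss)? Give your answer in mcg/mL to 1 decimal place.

5.1 mcg/mL

k = ln2/t½ = ln2/4 ≈ 0.173287 h⁻¹; fraction remaining f = e^(−kτ) = e^(−0.173287×6) ≈ 0.3536.
At steady state, accumulation factor R = 1/(1 − e^(−kτ)) ≈ 1.5470.
Each bolus raises the concentration by D/Vd = 1625/174 ≈ 9.339 mcg/mL.
Steady-state peak Cmax,ss = C₀·R ≈ 9.339 × 1.5470 ≈ 14.447 mcg/mL.
One interval later, Cmin,ss = Cmax,ss·e^(−kτ) ≈ 14.447 × 0.3536 ≈ 5.108 mcg/mL.
Trough 5.1 mcg/mL vs MEC 6 mcg/mL: subtherapeutic.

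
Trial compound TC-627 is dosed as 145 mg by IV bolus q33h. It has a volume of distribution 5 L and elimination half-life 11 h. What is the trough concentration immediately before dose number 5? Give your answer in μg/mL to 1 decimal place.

f = (1/2)^(τ/t½) = (1/2)^(33/11) ≈ 0.1250.
C₀ = D/Vd = 145/5 ≈ 29.000 μg/mL.
Before the 5th dose, 4 doses have been given. Superposition: Cmin = C₀·(f + f² + … + f^4).
≈ 29.000 × (0.1250 + 0.0156 + 0.0020 + 0.0002) ≈ 29.000 × 0.1428 ≈ 4.141 μg/mL.

4.1 μg/mL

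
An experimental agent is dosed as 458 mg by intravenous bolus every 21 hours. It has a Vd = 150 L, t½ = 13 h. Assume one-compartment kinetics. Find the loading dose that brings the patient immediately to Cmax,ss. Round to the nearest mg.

680 mg

f = (1/2)^(21/13) ≈ 0.326378; accumulation ratio R = 1/(1−f) ≈ 1.48451.
Loading dose to hit Cmax,ss on first dose: D_load = D_maint·R ≈ 458 × 1.48451 ≈ 679.91 mg.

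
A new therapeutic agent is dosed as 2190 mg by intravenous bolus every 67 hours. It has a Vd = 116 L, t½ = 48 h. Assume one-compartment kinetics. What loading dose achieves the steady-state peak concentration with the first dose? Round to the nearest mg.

f = (1/2)^(67/48) ≈ 0.380025; accumulation ratio R = 1/(1−f) ≈ 1.61297.
Loading dose to hit Cmax,ss on first dose: D_load = D_maint·R ≈ 2190 × 1.61297 ≈ 3532.40 mg.

3532 mg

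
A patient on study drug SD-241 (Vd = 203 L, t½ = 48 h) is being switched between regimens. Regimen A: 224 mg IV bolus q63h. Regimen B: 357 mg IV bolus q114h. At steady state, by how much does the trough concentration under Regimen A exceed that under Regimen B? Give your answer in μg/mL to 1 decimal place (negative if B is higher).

0.3 μg/mL

Regimen A: f = (1/2)^(63/48) ≈ 0.4026; Cmin,ss = (224/203)·f/(1−f) ≈ 0.744 μg/mL.
Regimen B: f = (1/2)^(114/48) ≈ 0.1928; Cmin,ss = (357/203)·f/(1−f) ≈ 0.420 μg/mL.
Difference ≈ 0.744 − 0.420 ≈ 0.324 μg/mL.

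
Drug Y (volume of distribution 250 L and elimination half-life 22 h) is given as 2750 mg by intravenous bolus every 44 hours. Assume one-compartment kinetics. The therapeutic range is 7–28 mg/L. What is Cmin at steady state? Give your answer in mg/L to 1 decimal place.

3.7 mg/L

τ = 44 h = 2 half-lives, so f = (1/2)^2 = 0.25.
At steady state, R = 1/(1 − 0.25) = 4/3.
Single-dose peak C₀ = D/Vd = 2750/250 = 11 mg/L.
Steady-state peak Cmax,ss = C₀·R = 11 × 4/3 ≈ 14.667 mg/L.
Steady-state trough Cmin,ss = Cmax,ss·f ≈ 14.667 × 0.25 ≈ 3.667 mg/L.
Trough 3.7 mg/L vs MEC 7 mg/L: subtherapeutic.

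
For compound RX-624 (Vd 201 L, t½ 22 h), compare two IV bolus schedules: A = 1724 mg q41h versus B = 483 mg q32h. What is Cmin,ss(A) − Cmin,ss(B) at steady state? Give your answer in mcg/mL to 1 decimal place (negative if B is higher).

Regimen A: f = (1/2)^(41/22) ≈ 0.2748; Cmin,ss = (1724/201)·f/(1−f) ≈ 3.250 mcg/mL.
Regimen B: f = (1/2)^(32/22) ≈ 0.3649; Cmin,ss = (483/201)·f/(1−f) ≈ 1.381 mcg/mL.
Difference ≈ 3.250 − 1.381 ≈ 1.869 mcg/mL.

1.9 mcg/mL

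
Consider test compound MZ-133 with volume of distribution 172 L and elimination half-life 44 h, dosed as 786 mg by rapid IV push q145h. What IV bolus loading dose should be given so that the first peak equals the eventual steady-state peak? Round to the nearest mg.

f = (1/2)^(145/44) ≈ 0.101852; accumulation ratio R = 1/(1−f) ≈ 1.11340.
Loading dose to hit Cmax,ss on first dose: D_load = D_maint·R ≈ 786 × 1.11340 ≈ 875.13 mg.

875 mg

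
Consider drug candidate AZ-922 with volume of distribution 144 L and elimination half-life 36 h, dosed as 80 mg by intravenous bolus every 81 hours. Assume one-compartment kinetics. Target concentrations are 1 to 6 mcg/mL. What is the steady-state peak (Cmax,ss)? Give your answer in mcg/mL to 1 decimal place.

0.7 mcg/mL

τ/t½ = 81/36 ≈ 2.25, so fraction remaining f = (1/2)^(81/36) ≈ 0.2102.
Accumulation ratio R = 1/(1 − f) ≈ 1/0.7898 ≈ 1.2661.
Single-dose peak C₀ = D/Vd = 80/144 ≈ 0.556 mcg/mL.
Steady-state peak Cmax,ss = C₀·R ≈ 0.556 × 1.2661 ≈ 0.704 mcg/mL.
Peak 0.7 mcg/mL vs MTC 6 mcg/mL: below toxic threshold.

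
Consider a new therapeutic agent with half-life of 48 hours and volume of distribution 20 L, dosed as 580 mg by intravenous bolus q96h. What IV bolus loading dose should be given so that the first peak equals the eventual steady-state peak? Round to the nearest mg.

f = (1/2)^(96/48) ≈ 0.250000; accumulation ratio R = 1/(1−f) ≈ 1.33333.
Loading dose to hit Cmax,ss on first dose: D_load = D_maint·R ≈ 580 × 1.33333 ≈ 773.33 mg.

773 mg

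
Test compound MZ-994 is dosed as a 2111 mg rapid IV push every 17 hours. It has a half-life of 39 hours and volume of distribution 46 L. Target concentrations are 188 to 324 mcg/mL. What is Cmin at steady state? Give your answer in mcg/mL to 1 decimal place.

130.1 mcg/mL

τ/t½ = 17/39 ≈ 0.4359, so fraction remaining f = (1/2)^(17/39) ≈ 0.7392.
Each bolus raises the concentration by D/Vd = 2111/46 ≈ 45.891 mcg/mL.
Steady-state trough Cmin,ss = C₀·f/(1−f) ≈ 45.891 × 0.7392/0.2608 ≈ 130.071 mcg/mL.
Trough 130.1 mcg/mL vs MEC 188 mcg/mL: subtherapeutic.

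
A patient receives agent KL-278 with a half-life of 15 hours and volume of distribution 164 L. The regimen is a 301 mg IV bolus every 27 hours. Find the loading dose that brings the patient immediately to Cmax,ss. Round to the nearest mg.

422 mg

f = (1/2)^(27/15) ≈ 0.287175; accumulation ratio R = 1/(1−f) ≈ 1.40287.
Loading dose to hit Cmax,ss on first dose: D_load = D_maint·R ≈ 301 × 1.40287 ≈ 422.26 mg.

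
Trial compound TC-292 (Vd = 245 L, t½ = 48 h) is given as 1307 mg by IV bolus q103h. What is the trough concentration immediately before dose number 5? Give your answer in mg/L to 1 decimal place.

1.6 mg/L

f = (1/2)^(τ/t½) = (1/2)^(103/48) ≈ 0.2260.
C₀ = D/Vd = 1307/245 ≈ 5.335 mg/L.
Before the 5th dose, 4 doses have been given. Superposition: Cmin = C₀·(f + f² + … + f^4).
≈ 5.335 × (0.2260 + 0.0511 + 0.0115 + 0.0026) ≈ 5.335 × 0.2912 ≈ 1.554 mg/L.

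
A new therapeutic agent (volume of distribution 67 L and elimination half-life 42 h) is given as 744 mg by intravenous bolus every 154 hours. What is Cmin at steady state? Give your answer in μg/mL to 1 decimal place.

Over one 154-h interval, 154/42 ≈ 3.6667 half-lives elapse, leaving f ≈ 0.0787 of each dose.
Accumulation ratio R = 1/(1 − f) ≈ 1/0.9213 ≈ 1.0854.
Single-dose peak C₀ = D/Vd = 744/67 ≈ 11.104 μg/mL.
Steady-state peak Cmax,ss = C₀·R ≈ 11.104 × 1.0854 ≈ 12.052 μg/mL.
Steady-state trough Cmin,ss = Cmax,ss·f ≈ 12.052 × 0.0787 ≈ 0.948 μg/mL.

0.9 μg/mL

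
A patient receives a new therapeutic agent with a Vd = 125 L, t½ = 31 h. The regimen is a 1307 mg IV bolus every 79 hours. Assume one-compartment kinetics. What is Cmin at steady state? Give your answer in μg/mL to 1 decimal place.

2.2 μg/mL

τ/t½ = 79/31 ≈ 2.5484, so fraction remaining f = (1/2)^(79/31) ≈ 0.1709.
Single-dose peak C₀ = D/Vd = 1307/125 ≈ 10.456 μg/mL.
Steady-state trough Cmin,ss = C₀·f/(1−f) ≈ 10.456 × 0.1709/0.8291 ≈ 2.155 μg/mL.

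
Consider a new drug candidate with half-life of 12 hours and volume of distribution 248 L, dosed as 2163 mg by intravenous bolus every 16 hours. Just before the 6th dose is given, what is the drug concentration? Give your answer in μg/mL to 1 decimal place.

5.7 μg/mL

f = (1/2)^(τ/t½) = (1/2)^(16/12) ≈ 0.3969.
C₀ = D/Vd = 2163/248 ≈ 8.722 μg/mL.
Before the 6th dose, 5 doses have been given. Superposition: Cmin = C₀·(f + f² + … + f^5).
≈ 8.722 × (0.3969 + 0.1575 + 0.0625 + 0.0248 + 0.0098) ≈ 8.722 × 0.6515 ≈ 5.682 μg/mL.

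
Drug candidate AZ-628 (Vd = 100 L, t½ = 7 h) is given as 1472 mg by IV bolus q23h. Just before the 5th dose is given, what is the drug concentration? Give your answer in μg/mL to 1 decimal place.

f = (1/2)^(τ/t½) = (1/2)^(23/7) ≈ 0.1025.
C₀ = D/Vd = 1472/100 ≈ 14.720 μg/mL.
Before the 5th dose, 4 doses have been given. Superposition: Cmin = C₀·(f + f² + … + f^4).
≈ 14.720 × (0.1025 + 0.0105 + 0.0011 + 0.0001) ≈ 14.720 × 0.1142 ≈ 1.681 μg/mL.

1.7 μg/mL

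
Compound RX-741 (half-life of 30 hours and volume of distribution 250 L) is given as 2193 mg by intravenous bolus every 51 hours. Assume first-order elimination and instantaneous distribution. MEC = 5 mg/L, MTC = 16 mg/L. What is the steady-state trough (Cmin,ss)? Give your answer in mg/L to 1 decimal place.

3.9 mg/L

k = ln2/t½ = ln2/30 ≈ 0.023105 h⁻¹; fraction remaining f = e^(−kτ) = e^(−0.023105×51) ≈ 0.3078.
Single-dose peak C₀ = D/Vd = 2193/250 ≈ 8.772 mg/L.
Steady-state trough Cmin,ss = C₀·f/(1−f) ≈ 8.772 × 0.3078/0.6922 ≈ 3.901 mg/L.
Trough 3.9 mg/L vs MEC 5 mg/L: subtherapeutic.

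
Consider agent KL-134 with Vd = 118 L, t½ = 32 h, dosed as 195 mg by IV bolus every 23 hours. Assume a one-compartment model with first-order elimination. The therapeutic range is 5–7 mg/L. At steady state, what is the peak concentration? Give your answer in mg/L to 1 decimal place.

τ/t½ = 23/32 ≈ 0.71875, so fraction remaining f = (1/2)^(23/32) ≈ 0.6076.
At steady state, accumulation factor R = 1/(1 − e^(−kτ)) ≈ 2.5484.
Single-dose peak C₀ = D/Vd = 195/118 ≈ 1.653 mg/L.
Steady-state peak Cmax,ss = C₀·R ≈ 1.653 × 2.5484 ≈ 4.213 mg/L.
Peak 4.2 mg/L vs MTC 7 mg/L: below toxic threshold.

4.2 mg/L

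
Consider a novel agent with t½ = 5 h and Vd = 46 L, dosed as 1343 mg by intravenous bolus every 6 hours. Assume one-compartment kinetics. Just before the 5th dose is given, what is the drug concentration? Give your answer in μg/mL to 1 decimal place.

f = (1/2)^(τ/t½) = (1/2)^(6/5) ≈ 0.4353.
C₀ = D/Vd = 1343/46 ≈ 29.196 μg/mL.
Before the 5th dose, 4 doses have been given. Superposition: Cmin = C₀·(f + f² + … + f^4).
≈ 29.196 × (0.4353 + 0.1895 + 0.0825 + 0.0359) ≈ 29.196 × 0.7432 ≈ 21.698 μg/mL.

21.7 μg/mL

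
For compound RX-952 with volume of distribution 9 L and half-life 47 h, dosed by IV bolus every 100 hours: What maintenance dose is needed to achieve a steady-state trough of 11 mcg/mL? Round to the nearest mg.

τ/t½ = 100/47 ≈ 2.1277, so f = (1/2)^(100/47) ≈ 0.228829.
Cmin,ss = (D/Vd)·f/(1−f), so D = Cmin,ss·Vd·(1−f)/f.
D = 11 × 9 × (1−f)/f ≈ 11 × 9 × 3.37008 ≈ 333.64 mg.

334 mg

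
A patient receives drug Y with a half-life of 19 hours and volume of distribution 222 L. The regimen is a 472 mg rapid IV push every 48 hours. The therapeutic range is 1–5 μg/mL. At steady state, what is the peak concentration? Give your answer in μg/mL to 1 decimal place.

2.6 μg/mL

k = ln2/t½ = ln2/19 ≈ 0.036481 h⁻¹; fraction remaining f = e^(−kτ) = e^(−0.036481×48) ≈ 0.1736.
Accumulation ratio R = 1/(1 − f) ≈ 1/0.8264 ≈ 1.2101.
Single-dose peak C₀ = D/Vd = 472/222 ≈ 2.126 μg/mL.
Steady-state peak Cmax,ss = C₀·R ≈ 2.126 × 1.2101 ≈ 2.573 μg/mL.
Peak 2.6 μg/mL vs MTC 5 μg/mL: below toxic threshold.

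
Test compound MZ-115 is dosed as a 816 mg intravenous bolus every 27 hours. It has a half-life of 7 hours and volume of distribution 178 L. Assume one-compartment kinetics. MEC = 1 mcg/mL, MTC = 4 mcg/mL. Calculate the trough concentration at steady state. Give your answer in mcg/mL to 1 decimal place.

0.3 mcg/mL

τ/t½ = 27/7 ≈ 3.8571, so fraction remaining f = (1/2)^(27/7) ≈ 0.0690.
At steady state, accumulation factor R = 1/(1 − e^(−kτ)) ≈ 1.0741.
Single-dose peak C₀ = D/Vd = 816/178 ≈ 4.584 mcg/mL.
Cmax,ss = C₀/(1 − f) ≈ 4.584/0.9310 ≈ 4.924 mcg/mL.
Steady-state trough Cmin,ss = Cmax,ss·f ≈ 4.924 × 0.0690 ≈ 0.340 mcg/mL.
Trough 0.3 mcg/mL vs MEC 1 mcg/mL: subtherapeutic.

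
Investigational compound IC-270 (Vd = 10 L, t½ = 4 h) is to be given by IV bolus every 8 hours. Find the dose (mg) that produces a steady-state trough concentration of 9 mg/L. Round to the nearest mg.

τ/t½ = 8/4 ≈ 2, so f = (1/2)^(8/4) ≈ 0.250000.
Cmin,ss = (D/Vd)·f/(1−f), so D = Cmin,ss·Vd·(1−f)/f.
D = 9 × 10 × (1−f)/f ≈ 9 × 10 × 3.00000 ≈ 270.00 mg.

270 mg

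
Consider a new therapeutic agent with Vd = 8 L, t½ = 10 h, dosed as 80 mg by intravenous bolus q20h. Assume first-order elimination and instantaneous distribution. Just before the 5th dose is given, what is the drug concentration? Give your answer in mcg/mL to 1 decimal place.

3.3 mcg/mL

f = (1/2)^(τ/t½) = (1/2)^(20/10) ≈ 0.2500.
C₀ = D/Vd = 80/8 ≈ 10.000 mcg/mL.
Before the 5th dose, 4 doses have been given. Superposition: Cmin = C₀·(f + f² + … + f^4).
≈ 10.000 × (0.2500 + 0.0625 + 0.0156 + 0.0039) ≈ 10.000 × 0.3320 ≈ 3.320 mcg/mL.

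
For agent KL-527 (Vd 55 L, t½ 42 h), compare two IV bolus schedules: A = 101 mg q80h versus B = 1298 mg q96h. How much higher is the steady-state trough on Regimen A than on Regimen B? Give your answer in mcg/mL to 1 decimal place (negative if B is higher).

Regimen A: f = (1/2)^(80/42) ≈ 0.2671; Cmin,ss = (101/55)·f/(1−f) ≈ 0.669 mcg/mL.
Regimen B: f = (1/2)^(96/42) ≈ 0.2051; Cmin,ss = (1298/55)·f/(1−f) ≈ 6.089 mcg/mL.
Difference ≈ 0.669 − 6.089 ≈ -5.420 mcg/mL.

-5.4 mcg/mL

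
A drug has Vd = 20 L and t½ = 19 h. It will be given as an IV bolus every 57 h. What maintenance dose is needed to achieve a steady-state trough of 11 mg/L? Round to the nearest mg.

1540 mg

τ/t½ = 57/19 ≈ 3, so f = (1/2)^(57/19) ≈ 0.125000.
Cmin,ss = (D/Vd)·f/(1−f), so D = Cmin,ss·Vd·(1−f)/f.
D = 11 × 20 × (1−f)/f ≈ 11 × 20 × 7.00000 ≈ 1540.00 mg.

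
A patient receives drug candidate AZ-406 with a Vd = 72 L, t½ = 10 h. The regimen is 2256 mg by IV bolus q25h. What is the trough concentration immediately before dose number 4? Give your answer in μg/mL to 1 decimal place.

6.7 μg/mL

f = (1/2)^(τ/t½) = (1/2)^(25/10) ≈ 0.1768.
C₀ = D/Vd = 2256/72 ≈ 31.333 μg/mL.
Before the 4th dose, 3 doses have been given. Superposition: Cmin = C₀·(f + f² + … + f^3).
≈ 31.333 × (0.1768 + 0.0313 + 0.0055) ≈ 31.333 × 0.2136 ≈ 6.693 μg/mL.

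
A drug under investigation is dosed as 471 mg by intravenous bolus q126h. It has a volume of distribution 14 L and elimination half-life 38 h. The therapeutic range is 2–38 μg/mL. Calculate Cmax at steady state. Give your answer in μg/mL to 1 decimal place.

37.4 μg/mL

k = ln2/t½ = ln2/38 ≈ 0.018241 h⁻¹; fraction remaining f = e^(−kτ) = e^(−0.018241×126) ≈ 0.1004.
Accumulation ratio R = 1/(1 − f) ≈ 1/0.8996 ≈ 1.1116.
Single-dose peak C₀ = D/Vd = 471/14 ≈ 33.643 μg/mL.
Steady-state peak Cmax,ss = C₀·R ≈ 33.643 × 1.1116 ≈ 37.398 μg/mL.
Peak 37.4 μg/mL vs MTC 38 μg/mL: below toxic threshold.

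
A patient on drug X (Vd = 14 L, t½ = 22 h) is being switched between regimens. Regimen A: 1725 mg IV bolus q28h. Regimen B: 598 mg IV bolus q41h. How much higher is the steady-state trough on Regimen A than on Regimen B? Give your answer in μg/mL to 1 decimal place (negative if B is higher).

Regimen A: f = (1/2)^(28/22) ≈ 0.4139; Cmin,ss = (1725/14)·f/(1−f) ≈ 87.013 μg/mL.
Regimen B: f = (1/2)^(41/22) ≈ 0.2748; Cmin,ss = (598/14)·f/(1−f) ≈ 16.186 μg/mL.
Difference ≈ 87.013 − 16.186 ≈ 70.827 μg/mL.

70.8 μg/mL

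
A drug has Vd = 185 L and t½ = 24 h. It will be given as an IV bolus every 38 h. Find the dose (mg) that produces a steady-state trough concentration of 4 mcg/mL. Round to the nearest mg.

1477 mg

τ/t½ = 38/24 ≈ 1.5833, so f = (1/2)^(38/24) ≈ 0.333710.
Cmin,ss = (D/Vd)·f/(1−f), so D = Cmin,ss·Vd·(1−f)/f.
D = 4 × 185 × (1−f)/f ≈ 4 × 185 × 1.99661 ≈ 1477.49 mg.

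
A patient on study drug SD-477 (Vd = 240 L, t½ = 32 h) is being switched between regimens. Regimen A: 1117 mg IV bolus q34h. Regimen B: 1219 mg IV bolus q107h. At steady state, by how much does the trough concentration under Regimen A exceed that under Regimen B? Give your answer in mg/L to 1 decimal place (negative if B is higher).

Regimen A: f = (1/2)^(34/32) ≈ 0.4788; Cmin,ss = (1117/240)·f/(1−f) ≈ 4.276 mg/L.
Regimen B: f = (1/2)^(107/32) ≈ 0.0985; Cmin,ss = (1219/240)·f/(1−f) ≈ 0.555 mg/L.
Difference ≈ 4.276 − 0.555 ≈ 3.721 mg/L.

3.7 mg/L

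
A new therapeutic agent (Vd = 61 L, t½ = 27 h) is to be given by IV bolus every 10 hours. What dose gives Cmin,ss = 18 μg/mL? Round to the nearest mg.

321 mg

τ/t½ = 10/27 ≈ 0.37037, so f = (1/2)^(10/27) ≈ 0.773584.
Cmin,ss = (D/Vd)·f/(1−f), so D = Cmin,ss·Vd·(1−f)/f.
D = 18 × 61 × (1−f)/f ≈ 18 × 61 × 0.29268 ≈ 321.36 mg.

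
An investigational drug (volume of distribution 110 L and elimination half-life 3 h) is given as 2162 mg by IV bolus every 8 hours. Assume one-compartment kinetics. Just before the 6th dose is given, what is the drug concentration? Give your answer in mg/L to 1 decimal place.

f = (1/2)^(τ/t½) = (1/2)^(8/3) ≈ 0.1575.
C₀ = D/Vd = 2162/110 ≈ 19.655 mg/L.
Before the 6th dose, 5 doses have been given. Superposition: Cmin = C₀·(f + f² + … + f^5).
≈ 19.655 × (0.1575 + 0.0248 + 0.0039 + 0.0006 + 0.0001) ≈ 19.655 × 0.1869 ≈ 3.674 mg/L.

3.7 mg/L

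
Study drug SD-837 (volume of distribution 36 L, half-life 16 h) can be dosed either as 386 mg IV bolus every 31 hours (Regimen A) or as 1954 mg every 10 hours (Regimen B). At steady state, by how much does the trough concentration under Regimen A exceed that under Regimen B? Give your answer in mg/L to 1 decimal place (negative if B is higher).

-96.3 mg/L

Regimen A: f = (1/2)^(31/16) ≈ 0.2611; Cmin,ss = (386/36)·f/(1−f) ≈ 3.789 mg/L.
Regimen B: f = (1/2)^(10/16) ≈ 0.6484; Cmin,ss = (1954/36)·f/(1−f) ≈ 100.096 mg/L.
Difference ≈ 3.789 − 100.096 ≈ -96.307 mg/L.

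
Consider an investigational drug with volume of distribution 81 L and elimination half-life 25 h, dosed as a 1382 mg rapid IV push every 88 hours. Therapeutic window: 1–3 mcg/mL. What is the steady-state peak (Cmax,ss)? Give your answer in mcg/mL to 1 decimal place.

Over one 88-h interval, 88/25 ≈ 3.52 half-lives elapse, leaving f ≈ 0.0872 of each dose.
Accumulation ratio R = 1/(1 − f) ≈ 1/0.9128 ≈ 1.0955.
Each bolus raises the concentration by D/Vd = 1382/81 ≈ 17.062 mcg/mL.
Steady-state peak Cmax,ss = C₀·R ≈ 17.062 × 1.0955 ≈ 18.691 mcg/mL.
Peak 18.7 mcg/mL vs MTC 3 mcg/mL: exceeds toxic threshold.

18.7 mcg/mL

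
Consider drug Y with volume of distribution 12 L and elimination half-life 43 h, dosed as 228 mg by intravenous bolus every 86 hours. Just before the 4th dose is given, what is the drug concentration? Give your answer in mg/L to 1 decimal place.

6.2 mg/L

f = (1/2)^(τ/t½) = (1/2)^(86/43) ≈ 0.2500.
C₀ = D/Vd = 228/12 ≈ 19.000 mg/L.
Before the 4th dose, 3 doses have been given. Superposition: Cmin = C₀·(f + f² + … + f^3).
≈ 19.000 × (0.2500 + 0.0625 + 0.0156) ≈ 19.000 × 0.3281 ≈ 6.234 mg/L.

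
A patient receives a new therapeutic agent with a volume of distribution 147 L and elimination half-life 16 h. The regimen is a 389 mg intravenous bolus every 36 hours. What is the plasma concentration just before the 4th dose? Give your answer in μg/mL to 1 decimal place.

0.7 μg/mL

f = (1/2)^(τ/t½) = (1/2)^(36/16) ≈ 0.2102.
C₀ = D/Vd = 389/147 ≈ 2.646 μg/mL.
Before the 4th dose, 3 doses have been given. Superposition: Cmin = C₀·(f + f² + … + f^3).
≈ 2.646 × (0.2102 + 0.0442 + 0.0093) ≈ 2.646 × 0.2637 ≈ 0.698 μg/mL.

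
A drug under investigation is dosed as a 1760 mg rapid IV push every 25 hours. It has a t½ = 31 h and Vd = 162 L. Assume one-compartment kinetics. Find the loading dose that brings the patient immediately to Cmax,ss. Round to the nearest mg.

f = (1/2)^(25/31) ≈ 0.571786; accumulation ratio R = 1/(1−f) ≈ 2.33528.
Loading dose to hit Cmax,ss on first dose: D_load = D_maint·R ≈ 1760 × 2.33528 ≈ 4110.09 mg.

4110 mg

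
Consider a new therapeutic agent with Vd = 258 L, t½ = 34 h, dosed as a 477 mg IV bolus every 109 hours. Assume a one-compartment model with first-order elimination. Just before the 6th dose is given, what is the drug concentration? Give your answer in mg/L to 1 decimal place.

0.2 mg/L

f = (1/2)^(τ/t½) = (1/2)^(109/34) ≈ 0.1084.
C₀ = D/Vd = 477/258 ≈ 1.849 mg/L.
Before the 6th dose, 5 doses have been given. Superposition: Cmin = C₀·(f + f² + … + f^5).
≈ 1.849 × (0.1084 + 0.0118 + 0.0013 + 0.0001 + 0.0000) ≈ 1.849 × 0.1216 ≈ 0.225 mg/L.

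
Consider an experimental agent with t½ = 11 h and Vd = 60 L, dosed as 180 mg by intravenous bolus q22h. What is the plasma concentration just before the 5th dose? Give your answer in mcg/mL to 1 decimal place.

1.0 mcg/mL

f = (1/2)^(τ/t½) = (1/2)^(22/11) ≈ 0.2500.
C₀ = D/Vd = 180/60 ≈ 3.000 mcg/mL.
Before the 5th dose, 4 doses have been given. Superposition: Cmin = C₀·(f + f² + … + f^4).
≈ 3.000 × (0.2500 + 0.0625 + 0.0156 + 0.0039) ≈ 3.000 × 0.3320 ≈ 0.996 mcg/mL.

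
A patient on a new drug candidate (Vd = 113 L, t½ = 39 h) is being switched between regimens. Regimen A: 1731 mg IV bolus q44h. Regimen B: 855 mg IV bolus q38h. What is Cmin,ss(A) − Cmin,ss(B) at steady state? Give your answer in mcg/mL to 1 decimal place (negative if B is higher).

5.1 mcg/mL

Regimen A: f = (1/2)^(44/39) ≈ 0.4575; Cmin,ss = (1731/113)·f/(1−f) ≈ 12.918 mcg/mL.
Regimen B: f = (1/2)^(38/39) ≈ 0.5090; Cmin,ss = (855/113)·f/(1−f) ≈ 7.844 mcg/mL.
Difference ≈ 12.918 − 7.844 ≈ 5.074 mcg/mL.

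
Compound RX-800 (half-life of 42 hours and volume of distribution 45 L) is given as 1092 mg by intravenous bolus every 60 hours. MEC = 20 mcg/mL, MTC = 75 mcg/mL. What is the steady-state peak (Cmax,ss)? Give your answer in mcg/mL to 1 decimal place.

Over one 60-h interval, 60/42 ≈ 1.4286 half-lives elapse, leaving f ≈ 0.3715 of each dose.
At steady state, accumulation factor R = 1/(1 − e^(−kτ)) ≈ 1.5911.
Each bolus raises the concentration by D/Vd = 1092/45 ≈ 24.267 mcg/mL.
Cmax,ss = C₀/(1 − f) ≈ 24.267/0.6285 ≈ 38.611 mcg/mL.
Peak 38.6 mcg/mL vs MTC 75 mcg/mL: below toxic threshold.

38.6 mcg/mL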